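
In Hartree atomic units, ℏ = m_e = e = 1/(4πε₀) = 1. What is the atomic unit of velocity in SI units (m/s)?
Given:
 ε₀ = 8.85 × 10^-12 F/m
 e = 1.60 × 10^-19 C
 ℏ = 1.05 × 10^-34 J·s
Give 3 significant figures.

2.19 × 10^6 m/s

The unique combination of the constants set to 1 with dimensions of velocity is v_au = e²/(4πε₀ℏ).
  = 2.56 × 10^-38 / 1.17 × 10^-44
  = 2.19 × 10^6 m/s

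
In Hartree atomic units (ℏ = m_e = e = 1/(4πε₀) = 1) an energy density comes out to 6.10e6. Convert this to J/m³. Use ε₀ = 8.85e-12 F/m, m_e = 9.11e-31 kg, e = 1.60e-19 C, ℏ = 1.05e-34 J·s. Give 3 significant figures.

One atomic unit of energy density: u_au = E_h/a₀³ = m_e⁴e¹⁰/((4πε₀)⁵ℏ⁸) = 3.01e13 J/m³.
6.10e6 × 3.01e13 J/m³ = 1.84e20 J/m³

1.84e20 J/m³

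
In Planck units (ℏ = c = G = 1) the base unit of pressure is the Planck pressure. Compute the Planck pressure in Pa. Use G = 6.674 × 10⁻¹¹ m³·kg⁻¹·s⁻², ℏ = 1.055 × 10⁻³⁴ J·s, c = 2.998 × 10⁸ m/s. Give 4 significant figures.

4.632 × 10¹¹³ Pa

p_P = c⁷/(ℏG²)
  = 2.177 × 10⁵⁹ / 4.699 × 10⁻⁵⁵
  = 4.632 × 10¹¹³ Pa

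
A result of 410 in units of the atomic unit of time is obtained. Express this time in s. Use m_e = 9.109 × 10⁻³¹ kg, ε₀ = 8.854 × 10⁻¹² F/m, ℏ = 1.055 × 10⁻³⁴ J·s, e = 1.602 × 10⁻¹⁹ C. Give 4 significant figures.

One atomic unit of time: τ_au = (4πε₀)²ℏ³/(m_e e⁴) = 2.423 × 10⁻¹⁷ s.
410 × 2.423 × 10⁻¹⁷ s = 9.934 × 10⁻¹⁵ s

9.934 × 10⁻¹⁵ s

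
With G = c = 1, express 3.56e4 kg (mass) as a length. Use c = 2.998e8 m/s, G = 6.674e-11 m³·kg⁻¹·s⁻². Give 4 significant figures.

2.643e-23 m

In G = c = 1 units mass has dimensions of length; the conversion factor is G/c².
3.56e4 kg × (G/c²) = 2.643e-23 m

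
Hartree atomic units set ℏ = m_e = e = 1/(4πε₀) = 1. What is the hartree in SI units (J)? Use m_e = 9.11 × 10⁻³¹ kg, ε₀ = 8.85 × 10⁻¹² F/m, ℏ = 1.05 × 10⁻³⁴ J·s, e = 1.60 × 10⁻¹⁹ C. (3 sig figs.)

Dimensional analysis gives E_h = m_e e⁴/(4πε₀ℏ)².
  = 5.97 × 10⁻¹⁰⁶ / 1.36 × 10⁻⁸⁸
  = 4.38 × 10⁻¹⁸ J

4.38 × 10⁻¹⁸ J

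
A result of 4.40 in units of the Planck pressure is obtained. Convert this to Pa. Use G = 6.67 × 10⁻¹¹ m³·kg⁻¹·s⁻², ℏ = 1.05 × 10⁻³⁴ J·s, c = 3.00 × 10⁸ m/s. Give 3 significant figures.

One Planck pressure: p_P = c⁷/(ℏG²) = 4.68 × 10¹¹³ Pa.
4.40 × 4.68 × 10¹¹³ Pa = 2.06 × 10¹¹⁴ Pa

2.06 × 10¹¹⁴ Pa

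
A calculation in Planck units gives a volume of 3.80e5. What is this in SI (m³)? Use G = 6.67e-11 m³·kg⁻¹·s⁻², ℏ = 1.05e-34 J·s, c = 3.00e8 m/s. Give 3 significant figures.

1.59e-99 m³

One Planck volume: V_P = (ℏG/c³)^(3/2) = 4.18e-105 m³.
3.80e5 × 4.18e-105 m³ = 1.59e-99 m³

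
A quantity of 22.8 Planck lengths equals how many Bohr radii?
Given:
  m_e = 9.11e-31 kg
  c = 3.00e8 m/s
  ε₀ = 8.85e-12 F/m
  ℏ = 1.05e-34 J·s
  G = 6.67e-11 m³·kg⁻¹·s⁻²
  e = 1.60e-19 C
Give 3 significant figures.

Planck length: ℓ_P = √(ℏG/c³) = 1.61e-35 m
Bohr radius: a₀ = 4πε₀ℏ²/(m_e e²) = 5.26e-11 m
22.8 × 1.61e-35 / 5.26e-11 = 6.98e-24

6.98e-24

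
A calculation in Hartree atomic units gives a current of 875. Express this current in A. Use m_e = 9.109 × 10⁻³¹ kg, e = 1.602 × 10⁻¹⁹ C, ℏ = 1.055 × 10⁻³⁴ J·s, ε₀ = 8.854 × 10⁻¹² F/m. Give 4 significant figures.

5.785 A

One atomic unit of electric current: I_au = e E_h/ℏ = m_e e⁵/((4πε₀)²ℏ³) = 6.612 × 10⁻³ A.
875 × 6.612 × 10⁻³ A = 5.785 A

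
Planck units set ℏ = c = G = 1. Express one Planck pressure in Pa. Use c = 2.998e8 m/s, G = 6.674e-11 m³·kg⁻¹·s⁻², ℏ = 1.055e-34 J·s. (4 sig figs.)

4.632e113 Pa

From ℏ = c = G = 1 the pressure scale is p_P = c⁷/(ℏG²).
  = 2.177e59 / 4.699e-55
  = 4.632e113 Pa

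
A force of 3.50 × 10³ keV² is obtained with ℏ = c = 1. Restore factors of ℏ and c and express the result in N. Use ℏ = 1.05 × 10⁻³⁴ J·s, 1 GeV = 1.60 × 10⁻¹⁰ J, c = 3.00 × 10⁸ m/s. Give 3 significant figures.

Force is [E]/[L] = [E]²/(ℏc); restore (ℏc)⁻¹.
1 GeV² → 1/(ℏc) × (1 GeV in J)² = 8.13 × 10⁵ N.
Convert the energy scale: 3.50 × 10³ keV² = 3.50 × 10⁻⁹ GeV².
Result: 3.50 × 10⁻⁹ × 8.13 × 10⁵ = 2.84 × 10⁻³ N.

2.84 × 10⁻³ N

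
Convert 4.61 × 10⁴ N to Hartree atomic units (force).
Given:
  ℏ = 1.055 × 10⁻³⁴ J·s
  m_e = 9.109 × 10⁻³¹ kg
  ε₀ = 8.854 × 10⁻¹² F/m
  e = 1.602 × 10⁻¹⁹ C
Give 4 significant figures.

atomic unit of force: F_au = E_h/a₀ = m_e²e⁶/((4πε₀)³ℏ⁴) = 8.220 × 10⁻⁸ N.
4.61 × 10⁴ / 8.220 × 10⁻⁸ = 5.608 × 10¹¹

5.608 × 10¹¹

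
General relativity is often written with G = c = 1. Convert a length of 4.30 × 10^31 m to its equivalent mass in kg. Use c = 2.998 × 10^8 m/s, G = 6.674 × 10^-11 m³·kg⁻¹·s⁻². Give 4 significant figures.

5.791 × 10^58 kg

Length → mass via c²/G.
4.30 × 10^31 m × (c²/G) = 5.791 × 10^58 kg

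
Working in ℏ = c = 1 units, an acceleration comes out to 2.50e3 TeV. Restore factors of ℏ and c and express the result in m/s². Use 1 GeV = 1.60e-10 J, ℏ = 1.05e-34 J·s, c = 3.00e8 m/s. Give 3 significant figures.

1.14e39 m/s²

Acceleration is [L]/[T]² = c·[E]/ℏ.
1 GeV → c/ℏ × (1 GeV in J) = 4.57e32 m/s².
Convert the energy scale: 2.50e3 TeV = 2.50e6 GeV.
Result: 2.50e6 × 4.57e32 = 1.14e39 m/s².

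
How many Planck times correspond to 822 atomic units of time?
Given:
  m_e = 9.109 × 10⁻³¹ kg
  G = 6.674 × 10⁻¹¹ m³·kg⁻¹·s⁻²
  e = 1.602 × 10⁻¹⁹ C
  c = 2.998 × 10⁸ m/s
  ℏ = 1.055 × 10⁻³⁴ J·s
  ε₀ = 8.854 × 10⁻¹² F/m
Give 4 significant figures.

atomic unit of time: τ_au = (4πε₀)²ℏ³/(m_e e⁴) = 2.423 × 10⁻¹⁷ s
Planck time: t_P = √(ℏG/c⁵) = 5.392 × 10⁻⁴⁴ s
822 × 2.423 × 10⁻¹⁷ / 5.392 × 10⁻⁴⁴ = 3.694 × 10²⁹

3.694 × 10²⁹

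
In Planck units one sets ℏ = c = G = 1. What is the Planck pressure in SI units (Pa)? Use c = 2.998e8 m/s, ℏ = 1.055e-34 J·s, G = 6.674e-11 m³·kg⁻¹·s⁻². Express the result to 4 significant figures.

p_P = c⁷/(ℏG²)
  = 2.177e59 / 4.699e-55
  = 4.632e113 Pa

4.632e113 Pa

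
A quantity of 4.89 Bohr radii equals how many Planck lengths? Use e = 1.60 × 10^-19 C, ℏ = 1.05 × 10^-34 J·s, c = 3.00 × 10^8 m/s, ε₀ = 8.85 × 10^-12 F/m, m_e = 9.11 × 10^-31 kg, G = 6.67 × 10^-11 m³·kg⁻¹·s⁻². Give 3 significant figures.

1.60 × 10^25

Bohr radius: a₀ = 4πε₀ℏ²/(m_e e²) = 5.26 × 10^-11 m
Planck length: ℓ_P = √(ℏG/c³) = 1.61 × 10^-35 m
4.89 × 5.26 × 10^-11 / 1.61 × 10^-35 = 1.60 × 10^25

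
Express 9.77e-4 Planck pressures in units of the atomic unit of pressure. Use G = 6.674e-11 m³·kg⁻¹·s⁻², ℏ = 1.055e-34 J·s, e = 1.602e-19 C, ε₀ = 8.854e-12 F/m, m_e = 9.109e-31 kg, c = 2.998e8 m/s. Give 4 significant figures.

1.545e97

Planck pressure: p_P = c⁷/(ℏG²) = 4.632e113 Pa
atomic unit of pressure: P_au = E_h/a₀³ = m_e⁴e¹⁰/((4πε₀)⁵ℏ⁸) = 2.929e13 Pa
9.77e-4 × 4.632e113 / 2.929e13 = 1.545e97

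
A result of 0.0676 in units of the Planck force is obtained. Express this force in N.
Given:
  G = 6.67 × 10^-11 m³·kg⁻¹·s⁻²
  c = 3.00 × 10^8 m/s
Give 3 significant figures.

One Planck force: F_P = c⁴/G = 1.21 × 10^44 N.
0.0676 × 1.21 × 10^44 N = 8.21 × 10^42 N

8.21 × 10^42 N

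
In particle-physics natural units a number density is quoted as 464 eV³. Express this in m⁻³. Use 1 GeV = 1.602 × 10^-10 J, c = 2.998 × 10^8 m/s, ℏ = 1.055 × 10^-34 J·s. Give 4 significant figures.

6.029 × 10^22 m⁻³

Number density is [L]⁻³ = [E]³/(ℏc)³.
1 GeV³ → 1/(ℏc)³ × (1 GeV in J)³ = 1.299 × 10^47 m⁻³.
Convert the energy scale: 464 eV³ = 4.64 × 10^-25 GeV³.
Result: 4.64 × 10^-25 × 1.299 × 10^47 = 6.029 × 10^22 m⁻³.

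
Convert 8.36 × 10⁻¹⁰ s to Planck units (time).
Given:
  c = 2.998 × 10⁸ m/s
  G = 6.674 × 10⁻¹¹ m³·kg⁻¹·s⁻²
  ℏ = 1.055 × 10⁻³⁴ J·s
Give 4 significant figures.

Planck time: t_P = √(ℏG/c⁵) = 5.392 × 10⁻⁴⁴ s.
8.36 × 10⁻¹⁰ / 5.392 × 10⁻⁴⁴ = 1.550 × 10³⁴

1.550 × 10³⁴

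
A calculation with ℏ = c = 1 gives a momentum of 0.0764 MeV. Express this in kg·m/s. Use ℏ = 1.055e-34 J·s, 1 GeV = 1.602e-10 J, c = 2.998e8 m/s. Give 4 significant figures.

Momentum is [E]/c; divide by c.
1 GeV → 1/c × (1 GeV in J) = 5.344e-19 kg·m/s.
Convert the energy scale: 0.0764 MeV = 7.64e-5 GeV.
Result: 7.64e-5 × 5.344e-19 = 4.082e-23 kg·m/s.

4.082e-23 kg·m/s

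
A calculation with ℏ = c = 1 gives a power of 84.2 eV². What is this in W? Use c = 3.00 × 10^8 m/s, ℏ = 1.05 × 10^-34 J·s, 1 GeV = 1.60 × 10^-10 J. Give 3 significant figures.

0.0205 W

Power is [E]/[T] = [E]²/ℏ.
1 GeV² → 1/ℏ × (1 GeV in J)² = 2.44 × 10^14 W.
Convert the energy scale: 84.2 eV² = 8.42 × 10^-17 GeV².
Result: 8.42 × 10^-17 × 2.44 × 10^14 = 0.0205 W.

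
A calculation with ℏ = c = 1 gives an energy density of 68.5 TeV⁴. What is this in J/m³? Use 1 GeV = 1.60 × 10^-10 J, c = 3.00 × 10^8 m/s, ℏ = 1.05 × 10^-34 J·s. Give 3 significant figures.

[E]/[L]³ = [E]⁴/(ℏc)³; restore (ℏc)⁻³.
1 GeV⁴ → 1/(ℏc)³ × (1 GeV in J)⁴ = 2.10 × 10^37 J/m³.
Convert the energy scale: 68.5 TeV⁴ = 6.85 × 10^13 GeV⁴.
Result: 6.85 × 10^13 × 2.10 × 10^37 = 1.44 × 10^51 J/m³.

1.44 × 10^51 J/m³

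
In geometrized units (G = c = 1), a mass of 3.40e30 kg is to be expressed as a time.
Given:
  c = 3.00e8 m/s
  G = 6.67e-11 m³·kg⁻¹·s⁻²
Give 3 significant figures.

8.40e-6 s

Mass → time via G/c³.
3.40e30 kg × (G/c³) = 8.40e-6 s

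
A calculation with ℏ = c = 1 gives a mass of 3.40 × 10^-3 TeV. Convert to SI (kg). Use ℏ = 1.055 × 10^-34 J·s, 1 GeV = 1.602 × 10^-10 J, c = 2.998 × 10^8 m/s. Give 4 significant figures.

6.060 × 10^-27 kg

Mass is [E]/c²; divide by c².
1 GeV → 1/c² × (1 GeV in J) = 1.782 × 10^-27 kg.
Convert the energy scale: 3.40 × 10^-3 TeV = 3.40 GeV.
Result: 3.40 × 1.782 × 10^-27 = 6.060 × 10^-27 kg.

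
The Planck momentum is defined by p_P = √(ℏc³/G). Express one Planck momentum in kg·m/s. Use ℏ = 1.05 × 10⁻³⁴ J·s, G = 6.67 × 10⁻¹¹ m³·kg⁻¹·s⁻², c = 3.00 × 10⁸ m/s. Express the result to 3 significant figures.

6.52 kg·m/s

p_P = √(ℏc³/G)
  = √(42.5)
  = 6.52 kg·m/s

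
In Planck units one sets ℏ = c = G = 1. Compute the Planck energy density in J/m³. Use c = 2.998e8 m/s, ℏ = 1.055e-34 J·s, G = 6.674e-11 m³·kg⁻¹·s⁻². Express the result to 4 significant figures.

4.632e113 J/m³

u_P = c⁷/(ℏG²)
  = 2.177e59 / 4.699e-55
  = 4.632e113 J/m³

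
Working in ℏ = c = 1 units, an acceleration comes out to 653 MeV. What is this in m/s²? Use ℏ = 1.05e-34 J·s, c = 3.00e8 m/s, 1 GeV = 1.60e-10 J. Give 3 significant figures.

Acceleration is [L]/[T]² = c·[E]/ℏ.
1 GeV → c/ℏ × (1 GeV in J) = 4.57e32 m/s².
Convert the energy scale: 653 MeV = 0.653 GeV.
Result: 0.653 × 4.57e32 = 2.99e32 m/s².

2.99e32 m/s²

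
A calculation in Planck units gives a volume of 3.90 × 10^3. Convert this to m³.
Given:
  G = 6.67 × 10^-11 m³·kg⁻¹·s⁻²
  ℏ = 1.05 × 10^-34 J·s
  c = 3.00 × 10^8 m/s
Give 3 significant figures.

1.63 × 10^-101 m³

One Planck volume: V_P = (ℏG/c³)^(3/2) = 4.18 × 10^-105 m³.
3.90 × 10^3 × 4.18 × 10^-105 m³ = 1.63 × 10^-101 m³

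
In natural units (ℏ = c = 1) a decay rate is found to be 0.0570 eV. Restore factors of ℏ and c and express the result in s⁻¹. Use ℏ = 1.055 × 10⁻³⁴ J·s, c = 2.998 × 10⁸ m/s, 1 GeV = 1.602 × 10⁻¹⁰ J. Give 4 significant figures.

A rate is [E]/ℏ; divide by ℏ.
1 GeV → 1/ℏ × (1 GeV in J) = 1.518 × 10²⁴ s⁻¹.
Convert the energy scale: 0.0570 eV = 5.70 × 10⁻¹¹ GeV.
Result: 5.70 × 10⁻¹¹ × 1.518 × 10²⁴ = 8.655 × 10¹³ s⁻¹.

8.655 × 10¹³ s⁻¹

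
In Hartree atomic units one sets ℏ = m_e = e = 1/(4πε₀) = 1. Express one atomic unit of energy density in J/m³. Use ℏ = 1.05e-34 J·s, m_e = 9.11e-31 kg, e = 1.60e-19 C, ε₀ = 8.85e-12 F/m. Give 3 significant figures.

u_au = E_h/a₀³ = m_e⁴e¹⁰/((4πε₀)⁵ℏ⁸)
E_h = 4.38e-18 J
a₀ = 5.26e-11 m
E_h/a₀³ = 3.01e13 J/m³

3.01e13 J/m³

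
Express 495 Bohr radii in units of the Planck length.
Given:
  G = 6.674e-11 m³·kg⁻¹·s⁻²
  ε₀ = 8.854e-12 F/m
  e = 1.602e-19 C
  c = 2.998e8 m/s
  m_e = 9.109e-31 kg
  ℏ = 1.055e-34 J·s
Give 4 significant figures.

Bohr radius: a₀ = 4πε₀ℏ²/(m_e e²) = 5.297e-11 m
Planck length: ℓ_P = √(ℏG/c³) = 1.616e-35 m
495 × 5.297e-11 / 1.616e-35 = 1.622e27

1.622e27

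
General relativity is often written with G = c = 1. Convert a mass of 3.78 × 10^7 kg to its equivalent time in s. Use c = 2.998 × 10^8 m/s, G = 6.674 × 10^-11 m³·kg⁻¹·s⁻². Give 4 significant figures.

9.362 × 10^-29 s

Mass → time via G/c³.
3.78 × 10^7 kg × (G/c³) = 9.362 × 10^-29 s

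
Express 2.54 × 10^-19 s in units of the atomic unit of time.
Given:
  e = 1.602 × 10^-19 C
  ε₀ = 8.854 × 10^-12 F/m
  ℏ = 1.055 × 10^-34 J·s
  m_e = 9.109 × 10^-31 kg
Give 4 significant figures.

0.01048

atomic unit of time: τ_au = (4πε₀)²ℏ³/(m_e e⁴) = 2.423 × 10^-17 s.
2.54 × 10^-19 / 2.423 × 10^-17 = 0.01048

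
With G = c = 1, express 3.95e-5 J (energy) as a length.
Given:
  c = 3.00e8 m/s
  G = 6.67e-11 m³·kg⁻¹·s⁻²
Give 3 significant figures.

3.25e-49 m

Energy → length via G/c⁴.
3.95e-5 J × (G/c⁴) = 3.25e-49 m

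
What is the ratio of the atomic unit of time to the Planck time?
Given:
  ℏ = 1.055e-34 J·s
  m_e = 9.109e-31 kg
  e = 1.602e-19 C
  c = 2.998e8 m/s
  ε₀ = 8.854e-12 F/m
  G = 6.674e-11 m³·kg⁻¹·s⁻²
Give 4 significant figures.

4.494e26

atomic unit of time: τ_au = (4πε₀)²ℏ³/(m_e e⁴) = 2.423e-17 s
Planck time: t_P = √(ℏG/c⁵) = 5.392e-44 s
ratio = 2.423e-17 / 5.392e-44 = 4.494e26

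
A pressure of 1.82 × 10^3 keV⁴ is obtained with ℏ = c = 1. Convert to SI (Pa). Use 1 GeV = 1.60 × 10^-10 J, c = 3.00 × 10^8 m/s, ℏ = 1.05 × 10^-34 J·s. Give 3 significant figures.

Pressure is [E]/[L]³ = [E]⁴/(ℏc)³.
1 GeV⁴ → 1/(ℏc)³ × (1 GeV in J)⁴ = 2.10 × 10^37 Pa.
Convert the energy scale: 1.82 × 10^3 keV⁴ = 1.82 × 10^-21 GeV⁴.
Result: 1.82 × 10^-21 × 2.10 × 10^37 = 3.82 × 10^16 Pa.

3.82 × 10^16 Pa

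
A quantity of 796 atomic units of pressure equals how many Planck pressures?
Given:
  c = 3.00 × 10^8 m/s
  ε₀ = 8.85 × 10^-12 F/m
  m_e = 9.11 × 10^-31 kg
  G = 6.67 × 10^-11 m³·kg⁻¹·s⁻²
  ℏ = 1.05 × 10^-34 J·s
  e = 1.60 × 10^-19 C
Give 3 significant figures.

5.12 × 10^-98

atomic unit of pressure: P_au = E_h/a₀³ = m_e⁴e¹⁰/((4πε₀)⁵ℏ⁸) = 3.01 × 10^13 Pa
Planck pressure: p_P = c⁷/(ℏG²) = 4.68 × 10^113 Pa
796 × 3.01 × 10^13 / 4.68 × 10^113 = 5.12 × 10^-98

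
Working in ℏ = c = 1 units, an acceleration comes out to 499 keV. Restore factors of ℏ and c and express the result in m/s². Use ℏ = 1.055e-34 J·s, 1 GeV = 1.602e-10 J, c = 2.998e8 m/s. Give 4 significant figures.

Acceleration is [L]/[T]² = c·[E]/ℏ.
1 GeV → c/ℏ × (1 GeV in J) = 4.552e32 m/s².
Convert the energy scale: 499 keV = 4.99e-4 GeV.
Result: 4.99e-4 × 4.552e32 = 2.272e29 m/s².

2.272e29 m/s²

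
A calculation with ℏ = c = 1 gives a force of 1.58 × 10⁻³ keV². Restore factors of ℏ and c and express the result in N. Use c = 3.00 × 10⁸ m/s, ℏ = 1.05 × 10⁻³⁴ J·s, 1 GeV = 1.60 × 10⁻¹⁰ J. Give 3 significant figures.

1.28 × 10⁻⁹ N

Force is [E]/[L] = [E]²/(ℏc); restore (ℏc)⁻¹.
1 GeV² → 1/(ℏc) × (1 GeV in J)² = 8.13 × 10⁵ N.
Convert the energy scale: 1.58 × 10⁻³ keV² = 1.58 × 10⁻¹⁵ GeV².
Result: 1.58 × 10⁻¹⁵ × 8.13 × 10⁵ = 1.28 × 10⁻⁹ N.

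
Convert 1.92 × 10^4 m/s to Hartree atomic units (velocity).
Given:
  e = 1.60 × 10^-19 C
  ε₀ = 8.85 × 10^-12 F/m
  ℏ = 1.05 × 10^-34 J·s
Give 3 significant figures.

8.76 × 10^-3

atomic unit of velocity: v_au = e²/(4πε₀ℏ) = 2.19 × 10^6 m/s.
1.92 × 10^4 / 2.19 × 10^6 = 8.76 × 10^-3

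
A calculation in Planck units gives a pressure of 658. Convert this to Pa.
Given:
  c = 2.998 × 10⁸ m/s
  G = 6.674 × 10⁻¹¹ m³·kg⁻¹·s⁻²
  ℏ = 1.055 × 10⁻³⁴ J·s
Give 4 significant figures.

3.048 × 10¹¹⁶ Pa

One Planck pressure: p_P = c⁷/(ℏG²) = 4.632 × 10¹¹³ Pa.
658 × 4.632 × 10¹¹³ Pa = 3.048 × 10¹¹⁶ Pa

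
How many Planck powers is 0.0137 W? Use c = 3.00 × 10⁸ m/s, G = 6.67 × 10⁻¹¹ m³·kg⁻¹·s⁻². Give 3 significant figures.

Planck power: P_P = c⁵/G = 3.64 × 10⁵² W.
0.0137 / 3.64 × 10⁵² = 3.76 × 10⁻⁵⁵

3.76 × 10⁻⁵⁵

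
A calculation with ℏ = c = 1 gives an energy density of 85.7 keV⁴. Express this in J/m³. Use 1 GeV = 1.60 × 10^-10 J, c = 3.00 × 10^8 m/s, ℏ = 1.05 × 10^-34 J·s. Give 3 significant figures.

[E]/[L]³ = [E]⁴/(ℏc)³; restore (ℏc)⁻³.
1 GeV⁴ → 1/(ℏc)³ × (1 GeV in J)⁴ = 2.10 × 10^37 J/m³.
Convert the energy scale: 85.7 keV⁴ = 8.57 × 10^-23 GeV⁴.
Result: 8.57 × 10^-23 × 2.10 × 10^37 = 1.80 × 10^15 J/m³.

1.80 × 10^15 J/m³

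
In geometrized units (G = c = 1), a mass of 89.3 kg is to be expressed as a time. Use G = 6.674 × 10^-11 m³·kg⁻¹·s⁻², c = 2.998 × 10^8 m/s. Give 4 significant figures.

Mass → time via G/c³.
89.3 kg × (G/c³) = 2.212 × 10^-34 s

2.212 × 10^-34 s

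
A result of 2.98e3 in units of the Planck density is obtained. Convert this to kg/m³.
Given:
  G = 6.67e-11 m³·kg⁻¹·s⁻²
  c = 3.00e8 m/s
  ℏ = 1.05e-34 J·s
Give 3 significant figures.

1.55e100 kg/m³

One Planck density: ρ_P = c⁵/(ℏG²) = 5.20e96 kg/m³.
2.98e3 × 5.20e96 kg/m³ = 1.55e100 kg/m³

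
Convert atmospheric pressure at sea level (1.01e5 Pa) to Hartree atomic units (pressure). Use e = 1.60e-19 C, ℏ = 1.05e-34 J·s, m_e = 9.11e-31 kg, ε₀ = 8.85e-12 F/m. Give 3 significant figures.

3.35e-9

atomic unit of pressure: P_au = E_h/a₀³ = m_e⁴e¹⁰/((4πε₀)⁵ℏ⁸) = 3.01e13 Pa.
1.01e5 / 3.01e13 = 3.35e-9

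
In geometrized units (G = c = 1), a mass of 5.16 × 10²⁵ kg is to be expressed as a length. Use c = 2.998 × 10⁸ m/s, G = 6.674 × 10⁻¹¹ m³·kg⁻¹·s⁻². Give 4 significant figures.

In G = c = 1 units mass has dimensions of length; the conversion factor is G/c².
5.16 × 10²⁵ kg × (G/c²) = 0.03832 m

0.03832 m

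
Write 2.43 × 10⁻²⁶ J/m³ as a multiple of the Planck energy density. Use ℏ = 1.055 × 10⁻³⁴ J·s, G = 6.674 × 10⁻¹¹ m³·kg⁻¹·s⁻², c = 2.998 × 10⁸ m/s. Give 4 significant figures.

Planck energy density: u_P = c⁷/(ℏG²) = 4.632 × 10¹¹³ J/m³.
2.43 × 10⁻²⁶ / 4.632 × 10¹¹³ = 5.246 × 10⁻¹⁴⁰

5.246 × 10⁻¹⁴⁰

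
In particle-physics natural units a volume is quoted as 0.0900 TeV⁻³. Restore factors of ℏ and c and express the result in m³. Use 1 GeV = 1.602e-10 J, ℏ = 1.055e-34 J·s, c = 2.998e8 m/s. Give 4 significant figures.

6.926e-58 m³

Volume is [L]³ = [E]⁻³·(ℏc)³.
1 GeV⁻³ → (ℏc)³ × (1 GeV in J)⁻³ = 7.696e-48 m³.
Convert the energy scale: 0.0900 TeV⁻³ = 9.00e-11 GeV⁻³.
Result: 9.00e-11 × 7.696e-48 = 6.926e-58 m³.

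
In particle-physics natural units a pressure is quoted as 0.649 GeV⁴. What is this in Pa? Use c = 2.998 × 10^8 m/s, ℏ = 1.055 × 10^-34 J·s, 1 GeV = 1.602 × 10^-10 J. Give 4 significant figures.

1.351 × 10^37 Pa

Pressure is [E]/[L]³ = [E]⁴/(ℏc)³.
1 GeV⁴ → 1/(ℏc)³ × (1 GeV in J)⁴ = 2.082 × 10^37 Pa.
Result: 0.649 × 2.082 × 10^37 = 1.351 × 10^37 Pa.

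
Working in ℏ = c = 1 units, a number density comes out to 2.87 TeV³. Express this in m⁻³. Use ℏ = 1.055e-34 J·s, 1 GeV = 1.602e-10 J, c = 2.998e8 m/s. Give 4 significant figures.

3.729e56 m⁻³

Number density is [L]⁻³ = [E]³/(ℏc)³.
1 GeV³ → 1/(ℏc)³ × (1 GeV in J)³ = 1.299e47 m⁻³.
Convert the energy scale: 2.87 TeV³ = 2.87e9 GeV³.
Result: 2.87e9 × 1.299e47 = 3.729e56 m⁻³.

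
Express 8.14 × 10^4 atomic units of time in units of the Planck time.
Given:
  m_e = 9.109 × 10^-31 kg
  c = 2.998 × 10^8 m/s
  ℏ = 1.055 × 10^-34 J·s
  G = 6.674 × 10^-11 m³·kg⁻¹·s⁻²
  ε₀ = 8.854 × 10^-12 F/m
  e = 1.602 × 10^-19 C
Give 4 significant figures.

3.658 × 10^31

atomic unit of time: τ_au = (4πε₀)²ℏ³/(m_e e⁴) = 2.423 × 10^-17 s
Planck time: t_P = √(ℏG/c⁵) = 5.392 × 10^-44 s
8.14 × 10^4 × 2.423 × 10^-17 / 5.392 × 10^-44 = 3.658 × 10^31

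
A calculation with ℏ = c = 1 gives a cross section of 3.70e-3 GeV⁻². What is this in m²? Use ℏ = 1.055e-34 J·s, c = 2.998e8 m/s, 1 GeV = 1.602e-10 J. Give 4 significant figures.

1.442e-34 m²

Area is [L]² = [E]⁻²·(ℏc)²; restore (ℏc)².
1 GeV⁻² → (ℏc)² × (1 GeV in J)⁻² = 3.898e-32 m².
Result: 3.70e-3 × 3.898e-32 = 1.442e-34 m².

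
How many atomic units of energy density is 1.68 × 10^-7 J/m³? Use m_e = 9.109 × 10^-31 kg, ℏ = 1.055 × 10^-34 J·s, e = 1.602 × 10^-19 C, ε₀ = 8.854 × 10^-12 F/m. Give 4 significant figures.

atomic unit of energy density: u_au = E_h/a₀³ = m_e⁴e¹⁰/((4πε₀)⁵ℏ⁸) = 2.929 × 10^13 J/m³.
1.68 × 10^-7 / 2.929 × 10^13 = 5.735 × 10^-21

5.735 × 10^-21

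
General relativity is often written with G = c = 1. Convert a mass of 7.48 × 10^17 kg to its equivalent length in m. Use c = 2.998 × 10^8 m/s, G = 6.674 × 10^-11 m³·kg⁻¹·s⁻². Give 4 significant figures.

5.554 × 10^-10 m

In G = c = 1 units mass has dimensions of length; the conversion factor is G/c².
7.48 × 10^17 kg × (G/c²) = 5.554 × 10^-10 m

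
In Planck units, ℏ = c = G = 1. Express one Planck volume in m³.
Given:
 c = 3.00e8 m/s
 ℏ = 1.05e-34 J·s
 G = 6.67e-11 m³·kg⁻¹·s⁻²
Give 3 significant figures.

Dimensional analysis gives V_P = (ℏG/c³)^(3/2).
  = √(1.75e-209)
  = 4.18e-105 m³

4.18e-105 m³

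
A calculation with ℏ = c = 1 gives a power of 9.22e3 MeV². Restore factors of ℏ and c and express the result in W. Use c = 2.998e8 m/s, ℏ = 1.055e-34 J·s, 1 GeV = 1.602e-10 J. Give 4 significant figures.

Power is [E]/[T] = [E]²/ℏ.
1 GeV² → 1/ℏ × (1 GeV in J)² = 2.433e14 W.
Convert the energy scale: 9.22e3 MeV² = 9.22e-3 GeV².
Result: 9.22e-3 × 2.433e14 = 2.243e12 W.

2.243e12 W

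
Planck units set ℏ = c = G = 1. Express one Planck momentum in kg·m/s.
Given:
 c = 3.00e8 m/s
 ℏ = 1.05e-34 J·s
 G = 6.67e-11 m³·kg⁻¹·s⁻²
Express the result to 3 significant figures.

The unique combination of the constants set to 1 with dimensions of momentum is p_P = √(ℏc³/G).
  = √(42.5)
  = 6.52 kg·m/s

6.52 kg·m/s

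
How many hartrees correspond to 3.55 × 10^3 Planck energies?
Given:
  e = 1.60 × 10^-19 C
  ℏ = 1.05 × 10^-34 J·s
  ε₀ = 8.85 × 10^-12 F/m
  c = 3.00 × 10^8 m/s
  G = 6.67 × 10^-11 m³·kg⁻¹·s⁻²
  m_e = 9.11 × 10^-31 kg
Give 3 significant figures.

Planck energy: E_P = √(ℏc⁵/G) = 1.96 × 10^9 J
hartree: E_h = m_e e⁴/(4πε₀ℏ)² = 4.38 × 10^-18 J
3.55 × 10^3 × 1.96 × 10^9 / 4.38 × 10^-18 = 1.59 × 10^30

1.59 × 10^30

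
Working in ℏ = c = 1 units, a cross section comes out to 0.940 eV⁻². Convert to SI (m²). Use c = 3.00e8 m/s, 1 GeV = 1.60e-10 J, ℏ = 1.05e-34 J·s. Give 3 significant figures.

Area is [L]² = [E]⁻²·(ℏc)²; restore (ℏc)².
1 GeV⁻² → (ℏc)² × (1 GeV in J)⁻² = 3.88e-32 m².
Convert the energy scale: 0.940 eV⁻² = 9.40e17 GeV⁻².
Result: 9.40e17 × 3.88e-32 = 3.64e-14 m².

3.64e-14 m²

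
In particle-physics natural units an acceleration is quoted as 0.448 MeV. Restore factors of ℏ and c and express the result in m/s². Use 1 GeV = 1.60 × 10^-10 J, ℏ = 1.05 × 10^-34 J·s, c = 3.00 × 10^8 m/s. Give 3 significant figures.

2.05 × 10^29 m/s²

Acceleration is [L]/[T]² = c·[E]/ℏ.
1 GeV → c/ℏ × (1 GeV in J) = 4.57 × 10^32 m/s².
Convert the energy scale: 0.448 MeV = 4.48 × 10^-4 GeV.
Result: 4.48 × 10^-4 × 4.57 × 10^32 = 2.05 × 10^29 m/s².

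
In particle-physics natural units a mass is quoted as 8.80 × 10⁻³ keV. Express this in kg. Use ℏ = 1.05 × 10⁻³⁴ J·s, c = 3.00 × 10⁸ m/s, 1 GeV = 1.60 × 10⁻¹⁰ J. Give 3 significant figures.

1.56 × 10⁻³⁵ kg

Mass is [E]/c²; divide by c².
1 GeV → 1/c² × (1 GeV in J) = 1.78 × 10⁻²⁷ kg.
Convert the energy scale: 8.80 × 10⁻³ keV = 8.80 × 10⁻⁹ GeV.
Result: 8.80 × 10⁻⁹ × 1.78 × 10⁻²⁷ = 1.56 × 10⁻³⁵ kg.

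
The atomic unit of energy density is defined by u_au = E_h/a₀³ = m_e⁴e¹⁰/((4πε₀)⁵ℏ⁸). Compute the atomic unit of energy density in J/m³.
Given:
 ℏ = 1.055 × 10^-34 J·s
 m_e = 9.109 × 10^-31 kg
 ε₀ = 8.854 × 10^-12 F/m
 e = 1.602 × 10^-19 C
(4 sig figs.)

u_au = E_h/a₀³ = m_e⁴e¹⁰/((4πε₀)⁵ℏ⁸)
E_h = 4.354 × 10^-18 J
a₀ = 5.297 × 10^-11 m
E_h/a₀³ = 2.929 × 10^13 J/m³

2.929 × 10^13 J/m³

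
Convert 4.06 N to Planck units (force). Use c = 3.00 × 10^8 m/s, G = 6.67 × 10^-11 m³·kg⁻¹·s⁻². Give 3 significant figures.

Planck force: F_P = c⁴/G = 1.21 × 10^44 N.
4.06 / 1.21 × 10^44 = 3.34 × 10^-44

3.34 × 10^-44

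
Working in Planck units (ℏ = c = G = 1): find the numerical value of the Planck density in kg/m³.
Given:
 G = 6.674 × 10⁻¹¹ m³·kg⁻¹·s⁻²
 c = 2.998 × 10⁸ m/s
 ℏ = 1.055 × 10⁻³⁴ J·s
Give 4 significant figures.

5.154 × 10⁹⁶ kg/m³

From ℏ = c = G = 1 the density scale is ρ_P = c⁵/(ℏG²).
  = 2.422 × 10⁴² / 4.699 × 10⁻⁵⁵
  = 5.154 × 10⁹⁶ kg/m³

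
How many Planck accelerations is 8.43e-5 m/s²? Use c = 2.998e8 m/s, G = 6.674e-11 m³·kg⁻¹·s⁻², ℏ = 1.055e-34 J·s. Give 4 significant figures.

1.516e-56

Planck acceleration: a_P = √(c⁷/(ℏG)) = 5.560e51 m/s².
8.43e-5 / 5.560e51 = 1.516e-56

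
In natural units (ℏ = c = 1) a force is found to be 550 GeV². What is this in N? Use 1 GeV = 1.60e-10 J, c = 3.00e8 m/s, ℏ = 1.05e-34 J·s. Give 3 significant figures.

Force is [E]/[L] = [E]²/(ℏc); restore (ℏc)⁻¹.
1 GeV² → 1/(ℏc) × (1 GeV in J)² = 8.13e5 N.
Result: 550 × 8.13e5 = 4.47e8 N.

4.47e8 N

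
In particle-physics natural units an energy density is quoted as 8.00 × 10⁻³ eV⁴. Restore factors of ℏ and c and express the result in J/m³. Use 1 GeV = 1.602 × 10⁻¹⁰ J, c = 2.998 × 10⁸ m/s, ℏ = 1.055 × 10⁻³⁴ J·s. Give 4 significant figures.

0.1665 J/m³

[E]/[L]³ = [E]⁴/(ℏc)³; restore (ℏc)⁻³.
1 GeV⁴ → 1/(ℏc)³ × (1 GeV in J)⁴ = 2.082 × 10³⁷ J/m³.
Convert the energy scale: 8.00 × 10⁻³ eV⁴ = 8.00 × 10⁻³⁹ GeV⁴.
Result: 8.00 × 10⁻³⁹ × 2.082 × 10³⁷ = 0.1665 J/m³.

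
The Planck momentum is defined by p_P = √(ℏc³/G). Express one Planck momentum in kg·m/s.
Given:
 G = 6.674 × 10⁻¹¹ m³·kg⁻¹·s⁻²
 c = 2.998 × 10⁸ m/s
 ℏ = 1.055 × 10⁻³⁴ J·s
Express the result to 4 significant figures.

p_P = √(ℏc³/G)
  = √(42.60)
  = 6.527 kg·m/s

6.527 kg·m/s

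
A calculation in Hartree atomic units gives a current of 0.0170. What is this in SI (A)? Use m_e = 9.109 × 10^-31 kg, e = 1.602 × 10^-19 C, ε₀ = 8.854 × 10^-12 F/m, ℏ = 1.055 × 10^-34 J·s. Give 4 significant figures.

One atomic unit of electric current: I_au = e E_h/ℏ = m_e e⁵/((4πε₀)²ℏ³) = 6.612 × 10^-3 A.
0.0170 × 6.612 × 10^-3 A = 1.124 × 10^-4 A

1.124 × 10^-4 A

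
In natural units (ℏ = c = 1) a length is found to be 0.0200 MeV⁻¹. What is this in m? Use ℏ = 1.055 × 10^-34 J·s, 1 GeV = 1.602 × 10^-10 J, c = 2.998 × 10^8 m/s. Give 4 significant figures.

A length is [E]⁻¹ in ℏ=c=1; restore one factor of ℏc.
1 GeV⁻¹ → ℏc × (1 GeV in J)⁻¹ = 1.974 × 10^-16 m.
Convert the energy scale: 0.0200 MeV⁻¹ = 20 GeV⁻¹.
Result: 20 × 1.974 × 10^-16 = 3.949 × 10^-15 m.

3.949 × 10^-15 m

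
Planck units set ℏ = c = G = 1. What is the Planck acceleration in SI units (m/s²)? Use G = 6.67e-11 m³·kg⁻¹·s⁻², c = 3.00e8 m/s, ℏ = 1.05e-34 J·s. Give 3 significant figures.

5.59e51 m/s²

Dimensional analysis gives a_P = √(c⁷/(ℏG)).
  = √(3.12e103)
  = 5.59e51 m/s²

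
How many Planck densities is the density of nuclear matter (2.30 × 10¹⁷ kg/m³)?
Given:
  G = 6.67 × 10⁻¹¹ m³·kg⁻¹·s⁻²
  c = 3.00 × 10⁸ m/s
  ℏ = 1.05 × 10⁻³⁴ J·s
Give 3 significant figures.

4.42 × 10⁻⁸⁰

Planck density: ρ_P = c⁵/(ℏG²) = 5.20 × 10⁹⁶ kg/m³.
2.30 × 10¹⁷ / 5.20 × 10⁹⁶ = 4.42 × 10⁻⁸⁰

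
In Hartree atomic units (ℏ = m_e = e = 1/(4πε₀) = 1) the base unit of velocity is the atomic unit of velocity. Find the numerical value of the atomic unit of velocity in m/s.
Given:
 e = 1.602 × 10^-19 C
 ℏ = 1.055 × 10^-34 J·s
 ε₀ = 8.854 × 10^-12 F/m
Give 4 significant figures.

v_au = e²/(4πε₀ℏ)
  = 2.566 × 10^-38 / 1.174 × 10^-44
  = 2.186 × 10^6 m/s

2.186 × 10^6 m/s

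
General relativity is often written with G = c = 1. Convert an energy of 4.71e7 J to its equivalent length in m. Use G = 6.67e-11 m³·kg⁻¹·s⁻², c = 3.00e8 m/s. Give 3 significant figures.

3.88e-37 m

Energy → length via G/c⁴.
4.71e7 J × (G/c⁴) = 3.88e-37 m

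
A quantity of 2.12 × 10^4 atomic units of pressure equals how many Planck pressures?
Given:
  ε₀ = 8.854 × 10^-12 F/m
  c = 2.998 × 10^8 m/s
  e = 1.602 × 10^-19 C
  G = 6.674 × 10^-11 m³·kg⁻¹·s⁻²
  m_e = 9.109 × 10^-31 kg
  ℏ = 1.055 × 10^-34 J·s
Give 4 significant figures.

1.341 × 10^-96

atomic unit of pressure: P_au = E_h/a₀³ = m_e⁴e¹⁰/((4πε₀)⁵ℏ⁸) = 2.929 × 10^13 Pa
Planck pressure: p_P = c⁷/(ℏG²) = 4.632 × 10^113 Pa
2.12 × 10^4 × 2.929 × 10^13 / 4.632 × 10^113 = 1.341 × 10^-96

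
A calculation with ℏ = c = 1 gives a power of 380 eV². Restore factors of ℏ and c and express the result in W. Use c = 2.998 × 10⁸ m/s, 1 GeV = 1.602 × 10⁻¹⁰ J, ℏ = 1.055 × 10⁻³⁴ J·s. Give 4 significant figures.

Power is [E]/[T] = [E]²/ℏ.
1 GeV² → 1/ℏ × (1 GeV in J)² = 2.433 × 10¹⁴ W.
Convert the energy scale: 380 eV² = 3.80 × 10⁻¹⁶ GeV².
Result: 3.80 × 10⁻¹⁶ × 2.433 × 10¹⁴ = 0.09244 W.

0.09244 W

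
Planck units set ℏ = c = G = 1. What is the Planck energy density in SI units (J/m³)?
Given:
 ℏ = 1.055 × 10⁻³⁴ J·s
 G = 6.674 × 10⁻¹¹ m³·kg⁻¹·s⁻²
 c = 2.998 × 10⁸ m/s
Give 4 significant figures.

Dimensional analysis gives u_P = c⁷/(ℏG²).
  = 2.177 × 10⁵⁹ / 4.699 × 10⁻⁵⁵
  = 4.632 × 10¹¹³ J/m³

4.632 × 10¹¹³ J/m³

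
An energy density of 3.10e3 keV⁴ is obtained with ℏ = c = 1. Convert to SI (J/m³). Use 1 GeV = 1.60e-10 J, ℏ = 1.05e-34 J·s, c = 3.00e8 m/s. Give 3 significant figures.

[E]/[L]³ = [E]⁴/(ℏc)³; restore (ℏc)⁻³.
1 GeV⁴ → 1/(ℏc)³ × (1 GeV in J)⁴ = 2.10e37 J/m³.
Convert the energy scale: 3.10e3 keV⁴ = 3.10e-21 GeV⁴.
Result: 3.10e-21 × 2.10e37 = 6.50e16 J/m³.

6.50e16 J/m³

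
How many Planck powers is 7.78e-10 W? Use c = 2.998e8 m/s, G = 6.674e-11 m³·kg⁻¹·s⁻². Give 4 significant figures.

Planck power: P_P = c⁵/G = 3.629e52 W.
7.78e-10 / 3.629e52 = 2.144e-62

2.144e-62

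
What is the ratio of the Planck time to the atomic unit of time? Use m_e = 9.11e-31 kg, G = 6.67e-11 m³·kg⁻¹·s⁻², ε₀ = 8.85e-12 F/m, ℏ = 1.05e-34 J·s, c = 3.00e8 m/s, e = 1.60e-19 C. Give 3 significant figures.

Planck time: t_P = √(ℏG/c⁵) = 5.37e-44 s
atomic unit of time: τ_au = (4πε₀)²ℏ³/(m_e e⁴) = 2.40e-17 s
ratio = 5.37e-44 / 2.40e-17 = 2.24e-27

2.24e-27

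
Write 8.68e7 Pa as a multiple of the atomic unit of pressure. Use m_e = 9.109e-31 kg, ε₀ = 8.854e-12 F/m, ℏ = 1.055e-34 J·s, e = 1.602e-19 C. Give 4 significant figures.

2.963e-6

atomic unit of pressure: P_au = E_h/a₀³ = m_e⁴e¹⁰/((4πε₀)⁵ℏ⁸) = 2.929e13 Pa.
8.68e7 / 2.929e13 = 2.963e-6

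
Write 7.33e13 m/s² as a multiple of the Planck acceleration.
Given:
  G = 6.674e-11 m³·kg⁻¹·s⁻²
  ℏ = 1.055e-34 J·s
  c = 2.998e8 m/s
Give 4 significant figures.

1.318e-38

Planck acceleration: a_P = √(c⁷/(ℏG)) = 5.560e51 m/s².
7.33e13 / 5.560e51 = 1.318e-38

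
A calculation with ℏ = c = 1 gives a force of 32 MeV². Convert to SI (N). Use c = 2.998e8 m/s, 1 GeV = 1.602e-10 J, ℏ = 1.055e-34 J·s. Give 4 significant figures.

Force is [E]/[L] = [E]²/(ℏc); restore (ℏc)⁻¹.
1 GeV² → 1/(ℏc) × (1 GeV in J)² = 8.114e5 N.
Convert the energy scale: 32 MeV² = 3.20e-5 GeV².
Result: 3.20e-5 × 8.114e5 = 25.97 N.

25.97 N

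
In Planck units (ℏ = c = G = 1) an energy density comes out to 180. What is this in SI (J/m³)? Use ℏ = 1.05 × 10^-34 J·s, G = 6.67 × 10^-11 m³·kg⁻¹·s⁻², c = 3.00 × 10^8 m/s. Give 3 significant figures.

One Planck energy density: u_P = c⁷/(ℏG²) = 4.68 × 10^113 J/m³.
180 × 4.68 × 10^113 J/m³ = 8.43 × 10^115 J/m³

8.43 × 10^115 J/m³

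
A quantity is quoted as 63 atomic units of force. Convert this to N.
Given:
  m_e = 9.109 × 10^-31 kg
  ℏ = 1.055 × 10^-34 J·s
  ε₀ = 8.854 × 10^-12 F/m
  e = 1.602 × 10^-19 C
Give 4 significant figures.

One atomic unit of force: F_au = E_h/a₀ = m_e²e⁶/((4πε₀)³ℏ⁴) = 8.220 × 10^-8 N.
63 × 8.220 × 10^-8 N = 5.178 × 10^-6 N

5.178 × 10^-6 N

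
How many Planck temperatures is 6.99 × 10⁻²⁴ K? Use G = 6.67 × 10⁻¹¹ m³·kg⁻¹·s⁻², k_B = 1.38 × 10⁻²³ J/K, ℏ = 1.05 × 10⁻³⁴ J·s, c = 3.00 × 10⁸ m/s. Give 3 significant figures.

Planck temperature: T_P = √(ℏc⁵/G) / k_B = 1.42 × 10³² K.
6.99 × 10⁻²⁴ / 1.42 × 10³² = 4.93 × 10⁻⁵⁶

4.93 × 10⁻⁵⁶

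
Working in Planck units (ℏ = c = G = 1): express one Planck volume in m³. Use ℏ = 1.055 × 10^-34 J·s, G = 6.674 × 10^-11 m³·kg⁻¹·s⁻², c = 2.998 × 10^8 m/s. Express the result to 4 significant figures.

4.224 × 10^-105 m³

From ℏ = c = G = 1 the volume scale is V_P = (ℏG/c³)^(3/2).
  = √(1.784 × 10^-209)
  = 4.224 × 10^-105 m³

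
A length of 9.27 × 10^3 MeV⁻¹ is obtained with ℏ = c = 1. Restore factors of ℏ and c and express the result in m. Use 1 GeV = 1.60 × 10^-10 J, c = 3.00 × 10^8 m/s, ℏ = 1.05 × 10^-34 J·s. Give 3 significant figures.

1.83 × 10^-9 m

A length is [E]⁻¹ in ℏ=c=1; restore one factor of ℏc.
1 GeV⁻¹ → ℏc × (1 GeV in J)⁻¹ = 1.97 × 10^-16 m.
Convert the energy scale: 9.27 × 10^3 MeV⁻¹ = 9.27 × 10^6 GeV⁻¹.
Result: 9.27 × 10^6 × 1.97 × 10^-16 = 1.83 × 10^-9 m.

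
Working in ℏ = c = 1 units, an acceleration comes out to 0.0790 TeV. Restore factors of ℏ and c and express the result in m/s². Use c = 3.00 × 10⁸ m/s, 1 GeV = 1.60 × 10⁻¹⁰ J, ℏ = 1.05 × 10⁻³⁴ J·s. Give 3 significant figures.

3.61 × 10³⁴ m/s²

Acceleration is [L]/[T]² = c·[E]/ℏ.
1 GeV → c/ℏ × (1 GeV in J) = 4.57 × 10³² m/s².
Convert the energy scale: 0.0790 TeV = 79 GeV.
Result: 79 × 4.57 × 10³² = 3.61 × 10³⁴ m/s².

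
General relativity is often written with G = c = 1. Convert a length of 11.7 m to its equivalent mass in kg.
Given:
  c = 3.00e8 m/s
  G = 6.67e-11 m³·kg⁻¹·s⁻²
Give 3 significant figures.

Length → mass via c²/G.
11.7 m × (c²/G) = 1.58e28 kg

1.58e28 kg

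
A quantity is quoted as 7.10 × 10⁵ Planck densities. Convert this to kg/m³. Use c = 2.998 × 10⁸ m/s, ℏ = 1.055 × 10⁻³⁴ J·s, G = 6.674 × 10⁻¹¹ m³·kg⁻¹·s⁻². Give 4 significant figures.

One Planck density: ρ_P = c⁵/(ℏG²) = 5.154 × 10⁹⁶ kg/m³.
7.10 × 10⁵ × 5.154 × 10⁹⁶ kg/m³ = 3.659 × 10¹⁰² kg/m³

3.659 × 10¹⁰² kg/m³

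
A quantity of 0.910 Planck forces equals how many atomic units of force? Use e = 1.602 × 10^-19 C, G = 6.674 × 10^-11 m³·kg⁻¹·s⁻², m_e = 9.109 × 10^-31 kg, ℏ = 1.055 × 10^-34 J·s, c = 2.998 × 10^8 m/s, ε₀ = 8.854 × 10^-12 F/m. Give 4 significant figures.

Planck force: F_P = c⁴/G = 1.210 × 10^44 N
atomic unit of force: F_au = E_h/a₀ = m_e²e⁶/((4πε₀)³ℏ⁴) = 8.220 × 10^-8 N
0.910 × 1.210 × 10^44 / 8.220 × 10^-8 = 1.340 × 10^51

1.340 × 10^51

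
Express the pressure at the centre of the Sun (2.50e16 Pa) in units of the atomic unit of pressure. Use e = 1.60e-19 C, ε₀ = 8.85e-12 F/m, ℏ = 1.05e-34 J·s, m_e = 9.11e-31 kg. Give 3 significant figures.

830

atomic unit of pressure: P_au = E_h/a₀³ = m_e⁴e¹⁰/((4πε₀)⁵ℏ⁸) = 3.01e13 Pa.
2.50e16 / 3.01e13 = 830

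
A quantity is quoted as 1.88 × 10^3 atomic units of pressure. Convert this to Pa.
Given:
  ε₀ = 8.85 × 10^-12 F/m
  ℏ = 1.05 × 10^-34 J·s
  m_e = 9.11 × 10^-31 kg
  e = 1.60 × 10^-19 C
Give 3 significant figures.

One atomic unit of pressure: P_au = E_h/a₀³ = m_e⁴e¹⁰/((4πε₀)⁵ℏ⁸) = 3.01 × 10^13 Pa.
1.88 × 10^3 × 3.01 × 10^13 Pa = 5.66 × 10^16 Pa

5.66 × 10^16 Pa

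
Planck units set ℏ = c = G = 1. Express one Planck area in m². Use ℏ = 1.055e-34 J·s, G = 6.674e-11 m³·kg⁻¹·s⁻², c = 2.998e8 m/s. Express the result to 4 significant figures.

2.613e-70 m²

The unique combination of the constants set to 1 with dimensions of area is A_P = ℏG/c³.
  = 7.041e-45 / 2.695e25
  = 2.613e-70 m²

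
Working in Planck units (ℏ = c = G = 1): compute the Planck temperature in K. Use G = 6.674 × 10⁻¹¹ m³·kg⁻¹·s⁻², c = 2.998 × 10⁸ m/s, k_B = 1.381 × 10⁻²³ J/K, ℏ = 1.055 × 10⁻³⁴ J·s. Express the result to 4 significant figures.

Dimensional analysis gives T_P = √(ℏc⁵/G) / k_B.
  = √(3.828 × 10¹⁸) × 7.241 × 10²²
  = 1.417 × 10³² K

1.417 × 10³² K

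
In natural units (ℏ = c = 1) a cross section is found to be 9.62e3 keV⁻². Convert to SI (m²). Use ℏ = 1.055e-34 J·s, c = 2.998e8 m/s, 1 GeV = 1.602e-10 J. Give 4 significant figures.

Area is [L]² = [E]⁻²·(ℏc)²; restore (ℏc)².
1 GeV⁻² → (ℏc)² × (1 GeV in J)⁻² = 3.898e-32 m².
Convert the energy scale: 9.62e3 keV⁻² = 9.62e15 GeV⁻².
Result: 9.62e15 × 3.898e-32 = 3.750e-16 m².

3.750e-16 m²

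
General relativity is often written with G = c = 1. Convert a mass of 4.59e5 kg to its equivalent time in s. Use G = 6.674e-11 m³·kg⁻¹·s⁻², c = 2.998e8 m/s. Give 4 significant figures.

1.137e-30 s

Mass → time via G/c³.
4.59e5 kg × (G/c³) = 1.137e-30 s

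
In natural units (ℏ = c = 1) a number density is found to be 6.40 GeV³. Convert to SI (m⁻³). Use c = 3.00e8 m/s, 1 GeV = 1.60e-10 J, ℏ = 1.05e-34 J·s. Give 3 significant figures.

Number density is [L]⁻³ = [E]³/(ℏc)³.
1 GeV³ → 1/(ℏc)³ × (1 GeV in J)³ = 1.31e47 m⁻³.
Result: 6.40 × 1.31e47 = 8.39e47 m⁻³.

8.39e47 m⁻³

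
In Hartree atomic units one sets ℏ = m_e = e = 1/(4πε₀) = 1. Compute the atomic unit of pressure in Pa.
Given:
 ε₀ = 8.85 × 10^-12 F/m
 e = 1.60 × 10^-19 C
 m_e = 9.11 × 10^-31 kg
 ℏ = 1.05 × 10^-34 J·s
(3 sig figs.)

3.01 × 10^13 Pa

P_au = E_h/a₀³ = m_e⁴e¹⁰/((4πε₀)⁵ℏ⁸)
E_h = 4.38 × 10^-18 J
a₀ = 5.26 × 10^-11 m
E_h/a₀³ = 3.01 × 10^13 Pa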